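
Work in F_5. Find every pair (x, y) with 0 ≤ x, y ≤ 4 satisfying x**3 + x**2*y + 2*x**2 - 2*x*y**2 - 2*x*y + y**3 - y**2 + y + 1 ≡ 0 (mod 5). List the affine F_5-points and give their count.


Affine F_5-points: {(1, 2), (1, 4), (2, 4), (4, 3)}; count = 4.

For each of the 25 pairs (x, y) ∈ F_5², evaluate f(x, y) mod 5. Record the zeros.
  x = 0: [0↦1, 1↦2, 2↦2, 3↦2, 4↦3]  zeros at y ∈ ∅
  x = 1: [0↦4, 1↦2, 2↦0, 3↦4, 4↦0]  zeros at y ∈ {2, 4}
  x = 2: [0↦2, 1↦4, 2↦2, 3↦2, 4↦0]  zeros at y ∈ {4}
  x = 3: [0↦1, 1↦4, 2↦4, 3↦2, 4↦4]  zeros at y ∈ ∅
  x = 4: [0↦2, 1↦3, 2↦2, 3↦0, 4↦3]  zeros at y ∈ {3}
Collecting zeros: affine points = {(1, 2), (1, 4), (2, 4), (4, 3)}.
Total count |C(F_5)_aff| = 4.


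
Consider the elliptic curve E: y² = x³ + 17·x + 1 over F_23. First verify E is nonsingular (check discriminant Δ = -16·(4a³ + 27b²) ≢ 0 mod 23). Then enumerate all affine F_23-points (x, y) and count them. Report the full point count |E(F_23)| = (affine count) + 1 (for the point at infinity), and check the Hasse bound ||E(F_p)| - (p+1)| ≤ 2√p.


Affine points = {(0, 1), (0, 22), (4, 8), (4, 15), (5, 2), (5, 21), (7, 7), (7, 16), (9, 3), (9, 20), (11, 1), (11, 22), (12, 1), (12, 22), (13, 2), (13, 21), (14, 4), (14, 19), (22, 11), (22, 12)}; affine count = 20; |E(F_23)| = 21.

Discriminant check: Δ ∝ 4a³ + 27b² = 4·17³ + 27·1² = 4·4913 + 27·1 ≡ 14 (mod 23). Nonzero ⇒ E is nonsingular.
For each x ∈ F_23, compute rhs = x³ + 17·x + 1 mod 23, then count y ∈ F_23 with y² ≡ rhs.
  x = 0: rhs = 1, matching y values: 1, 22 (2 points).
  x = 1: rhs = 19, matching y values: none (0 points).
  x = 2: rhs = 20, matching y values: none (0 points).
  x = 3: rhs = 10, matching y values: none (0 points).
  x = 4: rhs = 18, matching y values: 8, 15 (2 points).
  x = 5: rhs = 4, matching y values: 2, 21 (2 points).
  x = 6: rhs = 20, matching y values: none (0 points).
  x = 7: rhs = 3, matching y values: 7, 16 (2 points).
  x = 8: rhs = 5, matching y values: none (0 points).
  x = 9: rhs = 9, matching y values: 3, 20 (2 points).
  x = 10: rhs = 21, matching y values: none (0 points).
  x = 11: rhs = 1, matching y values: 1, 22 (2 points).
  x = 12: rhs = 1, matching y values: 1, 22 (2 points).
  x = 13: rhs = 4, matching y values: 2, 21 (2 points).
  x = 14: rhs = 16, matching y values: 4, 19 (2 points).
  x = 15: rhs = 20, matching y values: none (0 points).
  x = 16: rhs = 22, matching y values: none (0 points).
  x = 17: rhs = 5, matching y values: none (0 points).
  x = 18: rhs = 21, matching y values: none (0 points).
  x = 19: rhs = 7, matching y values: none (0 points).
  x = 20: rhs = 15, matching y values: none (0 points).
  x = 21: rhs = 5, matching y values: none (0 points).
  x = 22: rhs = 6, matching y values: 11, 12 (2 points).
Total affine count: 20.
Full point count |E(F_23)| = 20 + 1 = 21.
Hasse bound: |21 − (23+1)| = |-3| = 3 ≤ 2√23 ≈ 9.5917 ✓.


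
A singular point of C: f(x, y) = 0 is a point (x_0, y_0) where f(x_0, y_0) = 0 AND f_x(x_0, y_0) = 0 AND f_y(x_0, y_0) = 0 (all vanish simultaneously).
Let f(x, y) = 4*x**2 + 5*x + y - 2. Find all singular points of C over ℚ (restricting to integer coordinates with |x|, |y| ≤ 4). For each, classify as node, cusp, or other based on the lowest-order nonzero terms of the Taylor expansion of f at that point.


No singular points in the scanned grid; C is smooth there.

Compute partial derivatives:
  f_x = 8*x + 5.
  f_y = 1.
f_y = 1 is a nonzero constant, so f_y never vanishes: no point (x, y) can satisfy f = f_x = f_y = 0. In particular no (x, y) ∈ {−4, ..., 4}² is singular; the curve is smooth.


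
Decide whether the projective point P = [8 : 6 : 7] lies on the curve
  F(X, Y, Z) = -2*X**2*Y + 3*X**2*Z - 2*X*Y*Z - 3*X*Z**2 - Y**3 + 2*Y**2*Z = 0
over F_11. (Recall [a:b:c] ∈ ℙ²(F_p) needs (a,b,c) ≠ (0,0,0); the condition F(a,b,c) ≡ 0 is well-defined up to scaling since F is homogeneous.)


F(8,6,7) ≡ 6 (mod 11); P is NOT on the curve.

Evaluate F(8, 6, 7) term-by-term (mod 11).
  -2*X**2*Y ↦ -2·64·6·1 = -768
  3*X**2*Z ↦ 3·64·1·7 = 1344
  -2*X*Y*Z ↦ -2·8·6·7 = -672
  -3*X*Z**2 ↦ -3·8·1·49 = -1176
  -Y**3 ↦ -1·1·216·1 = -216
  2*Y**2*Z ↦ 2·1·36·7 = 504
Sum: F(8, 6, 7) = (-768) + (1344) + (-672) + (-1176) + (-216) + (504) = -984.
Reducing mod 11: -984 ≡ 6 (mod 11).
Since F(a, b, c) ≡ 6 ≠ 0 (mod 11), P does NOT lie on the curve.


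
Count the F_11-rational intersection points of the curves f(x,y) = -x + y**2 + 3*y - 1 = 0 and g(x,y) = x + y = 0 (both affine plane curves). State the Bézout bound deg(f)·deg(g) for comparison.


Common zeros: {(6, 5), (9, 2)}; count = 2; Bézout bound = 2.

deg(f) = 2, deg(g) = 1, so Bézout bound = 2.
Scan x ∈ F_11. For each x, list the y ∈ F_11 with f(x, y) ≡ 0 and those with g(x, y) ≡ 0 (mod 11); the common zeros in that column are the intersection.
  x = 0: f ≡ 0 at y ∈ ∅; g ≡ 0 at y ∈ {0}; common: ∅.
  x = 1: f ≡ 0 at y ∈ ∅; g ≡ 0 at y ∈ {10}; common: ∅.
  x = 2: f ≡ 0 at y ∈ ∅; g ≡ 0 at y ∈ {9}; common: ∅.
  x = 3: f ≡ 0 at y ∈ {1, 7}; g ≡ 0 at y ∈ {8}; common: ∅.
  x = 4: f ≡ 0 at y ∈ ∅; g ≡ 0 at y ∈ {7}; common: ∅.
  x = 5: f ≡ 0 at y ∈ {4}; g ≡ 0 at y ∈ {6}; common: ∅.
  x = 6: f ≡ 0 at y ∈ {3, 5}; g ≡ 0 at y ∈ {5}; common: {5}.
  x = 7: f ≡ 0 at y ∈ ∅; g ≡ 0 at y ∈ {4}; common: ∅.
  x = 8: f ≡ 0 at y ∈ {9, 10}; g ≡ 0 at y ∈ {3}; common: ∅.
  x = 9: f ≡ 0 at y ∈ {2, 6}; g ≡ 0 at y ∈ {2}; common: {2}.
  x = 10: f ≡ 0 at y ∈ {0, 8}; g ≡ 0 at y ∈ {1}; common: ∅.
Collecting: common zeros = {(6, 5), (9, 2)}, so the count is 2.
Comparison with the Bézout bound: 2 ≤ 2 = deg(f)·deg(g), as expected for curves with no common component (the bound is attained).


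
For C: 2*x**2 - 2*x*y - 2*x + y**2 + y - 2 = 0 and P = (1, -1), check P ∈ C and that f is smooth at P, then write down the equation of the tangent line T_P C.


Tangent line at P: 4*x - 3*y - 7 = 0.

Step 1: f(1, -1) = 0, so P lies on C.
Step 2: partial derivatives
  f_x(x, y) = 4*x - 2*y - 2, f_y(x, y) = -2*x + 2*y + 1.
  f_x(P) = 4, f_y(P) = -3 (gradient nonzero, so P is smooth).
Step 3: tangent line at P: 4·(x − 1) + -3·(y − -1) = 0.
Expanding: 4*x - 3*y - 7 = 0.


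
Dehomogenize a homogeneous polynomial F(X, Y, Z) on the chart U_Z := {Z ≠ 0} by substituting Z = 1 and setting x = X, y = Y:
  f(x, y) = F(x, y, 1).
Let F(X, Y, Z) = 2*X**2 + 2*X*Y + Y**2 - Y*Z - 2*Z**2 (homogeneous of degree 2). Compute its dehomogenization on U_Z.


f(x, y) = 2*x**2 + 2*x*y + y**2 - y - 2

On U_Z we set Z = 1. Each monomial c·X^i·Y^j·Z^k in F becomes c·x^i·y^j·1^k = c·x^i·y^j.
Substituting Z = 1: F(X, Y, 1) = 2*x**2 + 2*x*y + y**2 - y - 2.
Note: deg(f) ≤ deg(F) = 2; strict inequality happens when F is divisible by Z (lost terms).


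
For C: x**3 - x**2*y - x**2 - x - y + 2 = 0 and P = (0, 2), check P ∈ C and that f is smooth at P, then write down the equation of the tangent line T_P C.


Tangent line at P: -x - y + 2 = 0.

Step 1: f(0, 2) = 0, so P lies on C.
Step 2: partial derivatives
  f_x(x, y) = 3*x**2 - 2*x*y - 2*x - 1, f_y(x, y) = -x**2 - 1.
  f_x(P) = -1, f_y(P) = -1 (gradient nonzero, so P is smooth).
Step 3: tangent line at P: -1·(x − 0) + -1·(y − 2) = 0.
Expanding: -x - y + 2 = 0.


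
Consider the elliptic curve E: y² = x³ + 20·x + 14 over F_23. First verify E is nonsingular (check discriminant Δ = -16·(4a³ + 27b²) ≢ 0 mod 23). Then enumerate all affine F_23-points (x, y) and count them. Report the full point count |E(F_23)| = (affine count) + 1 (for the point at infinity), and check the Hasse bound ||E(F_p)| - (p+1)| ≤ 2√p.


Affine points = {(1, 9), (1, 14), (2, 4), (2, 19), (3, 3), (3, 20), (5, 3), (5, 20), (9, 7), (9, 16), (10, 8), (10, 15), (11, 1), (11, 22), (12, 2), (12, 21), (14, 5), (14, 18), (15, 3), (15, 20), (17, 0), (19, 10), (19, 13), (21, 9), (21, 14), (22, 4), (22, 19)}; affine count = 27; |E(F_23)| = 28.

Discriminant check: Δ ∝ 4a³ + 27b² = 4·20³ + 27·14² = 4·8000 + 27·196 ≡ 9 (mod 23). Nonzero ⇒ E is nonsingular.
For each x ∈ F_23, compute rhs = x³ + 20·x + 14 mod 23, then count y ∈ F_23 with y² ≡ rhs.
  x = 0: rhs = 14, matching y values: none (0 points).
  x = 1: rhs = 12, matching y values: 9, 14 (2 points).
  x = 2: rhs = 16, matching y values: 4, 19 (2 points).
  x = 3: rhs = 9, matching y values: 3, 20 (2 points).
  x = 4: rhs = 20, matching y values: none (0 points).
  x = 5: rhs = 9, matching y values: 3, 20 (2 points).
  x = 6: rhs = 5, matching y values: none (0 points).
  x = 7: rhs = 14, matching y values: none (0 points).
  x = 8: rhs = 19, matching y values: none (0 points).
  x = 9: rhs = 3, matching y values: 7, 16 (2 points).
  x = 10: rhs = 18, matching y values: 8, 15 (2 points).
  x = 11: rhs = 1, matching y values: 1, 22 (2 points).
  x = 12: rhs = 4, matching y values: 2, 21 (2 points).
  x = 13: rhs = 10, matching y values: none (0 points).
  x = 14: rhs = 2, matching y values: 5, 18 (2 points).
  x = 15: rhs = 9, matching y values: 3, 20 (2 points).
  x = 16: rhs = 14, matching y values: none (0 points).
  x = 17: rhs = 0, matching y values: 0 (1 points).
  x = 18: rhs = 19, matching y values: none (0 points).
  x = 19: rhs = 8, matching y values: 10, 13 (2 points).
  x = 20: rhs = 19, matching y values: none (0 points).
  x = 21: rhs = 12, matching y values: 9, 14 (2 points).
  x = 22: rhs = 16, matching y values: 4, 19 (2 points).
Total affine count: 27.
Full point count |E(F_23)| = 27 + 1 = 28.
Hasse bound: |28 − (23+1)| = |4| = 4 ≤ 2√23 ≈ 9.5917 ✓.


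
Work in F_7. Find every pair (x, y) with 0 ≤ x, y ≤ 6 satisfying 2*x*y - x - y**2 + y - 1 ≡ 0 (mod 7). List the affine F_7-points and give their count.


Affine F_7-points: {(0, 3), (0, 5), (1, 1), (1, 2), (6, 0), (6, 6)}; count = 6.

For each of the 49 pairs (x, y) ∈ F_7², evaluate f(x, y) mod 7. Record the zeros.
  x = 0: [0↦6, 1↦6, 2↦4, 3↦0, 4↦1, 5↦0, 6↦4]  zeros at y ∈ {3, 5}
  x = 1: [0↦5, 1↦0, 2↦0, 3↦5, 4↦1, 5↦2, 6↦1]  zeros at y ∈ {1, 2}
  x = 2: [0↦4, 1↦1, 2↦3, 3↦3, 4↦1, 5↦4, 6↦5]  zeros at y ∈ ∅
  x = 3: [0↦3, 1↦2, 2↦6, 3↦1, 4↦1, 5↦6, 6↦2]  zeros at y ∈ ∅
  x = 4: [0↦2, 1↦3, 2↦2, 3↦6, 4↦1, 5↦1, 6↦6]  zeros at y ∈ ∅
  x = 5: [0↦1, 1↦4, 2↦5, 3↦4, 4↦1, 5↦3, 6↦3]  zeros at y ∈ ∅
  x = 6: [0↦0, 1↦5, 2↦1, 3↦2, 4↦1, 5↦5, 6↦0]  zeros at y ∈ {0, 6}
Collecting zeros: affine points = {(0, 3), (0, 5), (1, 1), (1, 2), (6, 0), (6, 6)}.
Total count |C(F_7)_aff| = 6.


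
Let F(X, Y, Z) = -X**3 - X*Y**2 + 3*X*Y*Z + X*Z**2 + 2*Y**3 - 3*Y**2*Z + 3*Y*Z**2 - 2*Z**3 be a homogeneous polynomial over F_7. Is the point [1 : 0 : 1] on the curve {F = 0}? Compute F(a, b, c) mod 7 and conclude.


F(1,0,1) ≡ 5 (mod 7); P is NOT on the curve.

Evaluate F(1, 0, 1) term-by-term (mod 7).
  -X**3 ↦ -1·1·1·1 = -1
  -X*Y**2 ↦ -1·1·0·1 = 0
  3*X*Y*Z ↦ 3·1·0·1 = 0
  X*Z**2 ↦ 1·1·1·1 = 1
  2*Y**3 ↦ 2·1·0·1 = 0
  -3*Y**2*Z ↦ -3·1·0·1 = 0
  3*Y*Z**2 ↦ 3·1·0·1 = 0
  -2*Z**3 ↦ -2·1·1·1 = -2
Sum: F(1, 0, 1) = (-1) + (0) + (0) + (1) + (0) + (0) + (0) + (-2) = -2.
Reducing mod 7: -2 ≡ 5 (mod 7).
Since F(a, b, c) ≡ 5 ≠ 0 (mod 7), P does NOT lie on the curve.


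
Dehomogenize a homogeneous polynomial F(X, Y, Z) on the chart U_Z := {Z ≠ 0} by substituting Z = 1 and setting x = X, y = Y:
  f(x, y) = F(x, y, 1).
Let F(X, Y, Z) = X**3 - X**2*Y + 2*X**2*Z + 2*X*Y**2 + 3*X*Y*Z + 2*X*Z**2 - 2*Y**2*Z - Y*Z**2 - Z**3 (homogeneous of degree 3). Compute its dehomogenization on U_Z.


f(x, y) = x**3 - x**2*y + 2*x**2 + 2*x*y**2 + 3*x*y + 2*x - 2*y**2 - y - 1

On U_Z we set Z = 1. Each monomial c·X^i·Y^j·Z^k in F becomes c·x^i·y^j·1^k = c·x^i·y^j.
Substituting Z = 1: F(X, Y, 1) = x**3 - x**2*y + 2*x**2 + 2*x*y**2 + 3*x*y + 2*x - 2*y**2 - y - 1.
Note: deg(f) ≤ deg(F) = 3; strict inequality happens when F is divisible by Z (lost terms).


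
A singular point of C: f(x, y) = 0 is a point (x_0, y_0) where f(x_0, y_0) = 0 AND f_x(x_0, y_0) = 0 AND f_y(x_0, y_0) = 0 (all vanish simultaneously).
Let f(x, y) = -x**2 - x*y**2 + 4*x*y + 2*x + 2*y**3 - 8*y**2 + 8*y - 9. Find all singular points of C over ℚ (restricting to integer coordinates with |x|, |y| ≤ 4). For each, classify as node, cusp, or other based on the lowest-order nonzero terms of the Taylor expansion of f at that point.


Singular points: {(3, 2)}; classification: node.

Compute partial derivatives:
  f_x = -2*x - y**2 + 4*y + 2.
  f_y = -2*x*y + 4*x + 6*y**2 - 16*y + 8.
Scan x_0 ∈ {−4, ..., 4}. For each x_0, f_y(x_0, y) is a polynomial in y; find its integer roots y ∈ {−4, ..., 4}, then test f_x and f at those candidates.
  x = -4: f_y(-4, y) = 6*y**2 - 8*y - 8; vanishes at y ∈ {2}. (-4, 2): f_x = 14 ≠ 0.
  x = -3: f_y(-3, y) = 6*y**2 - 10*y - 4; vanishes at y ∈ {2}. (-3, 2): f_x = 12 ≠ 0.
  x = -2: f_y(-2, y) = 6*y**2 - 12*y; vanishes at y ∈ {0, 2}. (-2, 0): f_x = 6 ≠ 0; (-2, 2): f_x = 10 ≠ 0.
  x = -1: f_y(-1, y) = 6*y**2 - 14*y + 4; vanishes at y ∈ {2}. (-1, 2): f_x = 8 ≠ 0.
  x = 0: f_y(0, y) = 6*y**2 - 16*y + 8; vanishes at y ∈ {2}. (0, 2): f_x = 6 ≠ 0.
  x = 1: f_y(1, y) = 6*y**2 - 18*y + 12; vanishes at y ∈ {1, 2}. (1, 1): f_x = 3 ≠ 0; (1, 2): f_x = 4 ≠ 0.
  x = 2: f_y(2, y) = 6*y**2 - 20*y + 16; vanishes at y ∈ {2}. (2, 2): f_x = 2 ≠ 0.
  x = 3: f_y(3, y) = 6*y**2 - 22*y + 20; vanishes at y ∈ {2}. (3, 2): f_x = 0, f = 0 — SINGULAR.
  x = 4: f_y(4, y) = 6*y**2 - 24*y + 24; vanishes at y ∈ {2}. (4, 2): f_x = -2 ≠ 0.
Only singular point on the grid: (3, 2).
Classify: substitute x = 3 + u, y = 2 + v and expand: f = -u**2 - u*v**2 + 2*v**3 + v**2.
No constant or linear terms (consistent with a singular point). Quadratic part: -u**2 + v**2. Cubic part: -u*v**2 + 2*v**3.
The quadratic part v**2 - u**2 = (v − u)(v + u) splits into two distinct linear factors, so there are two distinct tangent lines y − 2 = ±(x − 3) — this is a node (ordinary double point).
Classification: node.


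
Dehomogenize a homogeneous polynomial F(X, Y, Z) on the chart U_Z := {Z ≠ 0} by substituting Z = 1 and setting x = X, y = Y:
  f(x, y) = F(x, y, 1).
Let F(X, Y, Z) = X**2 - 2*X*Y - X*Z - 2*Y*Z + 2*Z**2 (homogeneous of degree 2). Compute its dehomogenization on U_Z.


f(x, y) = x**2 - 2*x*y - x - 2*y + 2

On U_Z we set Z = 1. Each monomial c·X^i·Y^j·Z^k in F becomes c·x^i·y^j·1^k = c·x^i·y^j.
Substituting Z = 1: F(X, Y, 1) = x**2 - 2*x*y - x - 2*y + 2.
Note: deg(f) ≤ deg(F) = 2; strict inequality happens when F is divisible by Z (lost terms).


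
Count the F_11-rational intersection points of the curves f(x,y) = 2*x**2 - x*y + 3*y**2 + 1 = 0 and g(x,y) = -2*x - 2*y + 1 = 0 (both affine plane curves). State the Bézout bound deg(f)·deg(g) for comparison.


Common zeros: ∅; count = 0; Bézout bound = 2.

deg(f) = 2, deg(g) = 1, so Bézout bound = 2.
Scan x ∈ F_11. For each x, list the y ∈ F_11 with f(x, y) ≡ 0 and those with g(x, y) ≡ 0 (mod 11); the common zeros in that column are the intersection.
  x = 0: f ≡ 0 at y ∈ ∅; g ≡ 0 at y ∈ {6}; common: ∅.
  x = 1: f ≡ 0 at y ∈ {7, 8}; g ≡ 0 at y ∈ {5}; common: ∅.
  x = 2: f ≡ 0 at y ∈ ∅; g ≡ 0 at y ∈ {4}; common: ∅.
  x = 3: f ≡ 0 at y ∈ {4, 8}; g ≡ 0 at y ∈ {3}; common: ∅.
  x = 4: f ≡ 0 at y ∈ {0, 5}; g ≡ 0 at y ∈ {2}; common: ∅.
  x = 5: f ≡ 0 at y ∈ ∅; g ≡ 0 at y ∈ {1}; common: ∅.
  x = 6: f ≡ 0 at y ∈ ∅; g ≡ 0 at y ∈ {0}; common: ∅.
  x = 7: f ≡ 0 at y ∈ {0, 6}; g ≡ 0 at y ∈ {10}; common: ∅.
  x = 8: f ≡ 0 at y ∈ {3, 7}; g ≡ 0 at y ∈ {9}; common: ∅.
  x = 9: f ≡ 0 at y ∈ ∅; g ≡ 0 at y ∈ {8}; common: ∅.
  x = 10: f ≡ 0 at y ∈ {3, 4}; g ≡ 0 at y ∈ {7}; common: ∅.
Collecting: common zeros = ∅, so the count is 0.
Comparison with the Bézout bound: 0 ≤ 2 = deg(f)·deg(g), as expected for curves with no common component (the affine F_11-count falls short of the bound because intersections may lie at infinity, over extension fields, or carry multiplicity).


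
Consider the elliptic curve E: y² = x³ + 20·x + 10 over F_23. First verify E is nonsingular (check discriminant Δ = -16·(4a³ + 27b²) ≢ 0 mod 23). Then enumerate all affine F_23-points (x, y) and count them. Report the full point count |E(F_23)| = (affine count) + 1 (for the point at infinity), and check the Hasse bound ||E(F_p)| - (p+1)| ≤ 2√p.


Affine points = {(1, 10), (1, 13), (2, 9), (2, 14), (4, 4), (4, 19), (6, 1), (6, 22), (12, 0), (13, 11), (13, 12), (19, 2), (19, 21), (21, 10), (21, 13), (22, 9), (22, 14)}; affine count = 17; |E(F_23)| = 18.

Discriminant check: Δ ∝ 4a³ + 27b² = 4·20³ + 27·10² = 4·8000 + 27·100 ≡ 16 (mod 23). Nonzero ⇒ E is nonsingular.
For each x ∈ F_23, compute rhs = x³ + 20·x + 10 mod 23, then count y ∈ F_23 with y² ≡ rhs.
  x = 0: rhs = 10, matching y values: none (0 points).
  x = 1: rhs = 8, matching y values: 10, 13 (2 points).
  x = 2: rhs = 12, matching y values: 9, 14 (2 points).
  x = 3: rhs = 5, matching y values: none (0 points).
  x = 4: rhs = 16, matching y values: 4, 19 (2 points).
  x = 5: rhs = 5, matching y values: none (0 points).
  x = 6: rhs = 1, matching y values: 1, 22 (2 points).
  x = 7: rhs = 10, matching y values: none (0 points).
  x = 8: rhs = 15, matching y values: none (0 points).
  x = 9: rhs = 22, matching y values: none (0 points).
  x = 10: rhs = 14, matching y values: none (0 points).
  x = 11: rhs = 20, matching y values: none (0 points).
  x = 12: rhs = 0, matching y values: 0 (1 points).
  x = 13: rhs = 6, matching y values: 11, 12 (2 points).
  x = 14: rhs = 21, matching y values: none (0 points).
  x = 15: rhs = 5, matching y values: none (0 points).
  x = 16: rhs = 10, matching y values: none (0 points).
  x = 17: rhs = 19, matching y values: none (0 points).
  x = 18: rhs = 15, matching y values: none (0 points).
  x = 19: rhs = 4, matching y values: 2, 21 (2 points).
  x = 20: rhs = 15, matching y values: none (0 points).
  x = 21: rhs = 8, matching y values: 10, 13 (2 points).
  x = 22: rhs = 12, matching y values: 9, 14 (2 points).
Total affine count: 17.
Full point count |E(F_23)| = 17 + 1 = 18.
Hasse bound: |18 − (23+1)| = |-6| = 6 ≤ 2√23 ≈ 9.5917 ✓.


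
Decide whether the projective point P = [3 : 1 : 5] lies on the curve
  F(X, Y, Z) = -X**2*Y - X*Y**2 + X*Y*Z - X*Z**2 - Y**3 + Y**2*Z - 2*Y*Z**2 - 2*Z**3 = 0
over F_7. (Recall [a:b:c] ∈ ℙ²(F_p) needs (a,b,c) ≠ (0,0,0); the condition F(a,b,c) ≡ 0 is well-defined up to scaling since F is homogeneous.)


F(3,1,5) ≡ 3 (mod 7); P is NOT on the curve.

Evaluate F(3, 1, 5) term-by-term (mod 7).
  -X**2*Y ↦ -1·9·1·1 = -9
  -X*Y**2 ↦ -1·3·1·1 = -3
  X*Y*Z ↦ 1·3·1·5 = 15
  -X*Z**2 ↦ -1·3·1·25 = -75
  -Y**3 ↦ -1·1·1·1 = -1
  Y**2*Z ↦ 1·1·1·5 = 5
  -2*Y*Z**2 ↦ -2·1·1·25 = -50
  -2*Z**3 ↦ -2·1·1·125 = -250
Sum: F(3, 1, 5) = (-9) + (-3) + (15) + (-75) + (-1) + (5) + (-50) + (-250) = -368.
Reducing mod 7: -368 ≡ 3 (mod 7).
Since F(a, b, c) ≡ 3 ≠ 0 (mod 7), P does NOT lie on the curve.


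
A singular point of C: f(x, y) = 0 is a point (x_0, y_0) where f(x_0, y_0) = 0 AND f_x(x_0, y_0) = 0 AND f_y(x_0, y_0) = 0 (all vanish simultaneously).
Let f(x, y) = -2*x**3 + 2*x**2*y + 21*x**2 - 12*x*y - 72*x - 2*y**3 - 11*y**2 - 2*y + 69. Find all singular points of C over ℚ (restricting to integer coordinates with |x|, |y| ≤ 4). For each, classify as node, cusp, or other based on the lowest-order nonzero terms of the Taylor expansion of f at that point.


Singular points: {(3, -2)}; classification: node.

Compute partial derivatives:
  f_x = -6*x**2 + 4*x*y + 42*x - 12*y - 72.
  f_y = 2*x**2 - 12*x - 6*y**2 - 22*y - 2.
Scan x_0 ∈ {−4, ..., 4}. For each x_0, f_y(x_0, y) is a polynomial in y; find its integer roots y ∈ {−4, ..., 4}, then test f_x and f at those candidates.
  x = -4: f_y(-4, y) = -6*y**2 - 22*y + 78; no integer root y with |y| ≤ 4.
  x = -3: f_y(-3, y) = -6*y**2 - 22*y + 52; no integer root y with |y| ≤ 4.
  x = -2: f_y(-2, y) = -6*y**2 - 22*y + 30; no integer root y with |y| ≤ 4.
  x = -1: f_y(-1, y) = -6*y**2 - 22*y + 12; no integer root y with |y| ≤ 4.
  x = 0: f_y(0, y) = -6*y**2 - 22*y - 2; no integer root y with |y| ≤ 4.
  x = 1: f_y(1, y) = -6*y**2 - 22*y - 12; vanishes at y ∈ {-3}. (1, -3): f_x = -12 ≠ 0.
  x = 2: f_y(2, y) = -6*y**2 - 22*y - 18; no integer root y with |y| ≤ 4.
  x = 3: f_y(3, y) = -6*y**2 - 22*y - 20; vanishes at y ∈ {-2}. (3, -2): f_x = 0, f = 0 — SINGULAR.
  x = 4: f_y(4, y) = -6*y**2 - 22*y - 18; no integer root y with |y| ≤ 4.
Only singular point on the grid: (3, -2).
Classify: substitute x = 3 + u, y = -2 + v and expand: f = -2*u**3 + 2*u**2*v - u**2 - 2*v**3 + v**2.
No constant or linear terms (consistent with a singular point). Quadratic part: -u**2 + v**2. Cubic part: -2*u**3 + 2*u**2*v - 2*v**3.
The quadratic part v**2 - u**2 = (v − u)(v + u) splits into two distinct linear factors, so there are two distinct tangent lines y − -2 = ±(x − 3) — this is a node (ordinary double point).
Classification: node.


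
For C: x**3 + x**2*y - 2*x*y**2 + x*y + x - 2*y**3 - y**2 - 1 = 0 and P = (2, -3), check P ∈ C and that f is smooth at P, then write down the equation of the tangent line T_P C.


Tangent line at P: -20*x - 18*y - 14 = 0.

Step 1: f(2, -3) = 0, so P lies on C.
Step 2: partial derivatives
  f_x(x, y) = 3*x**2 + 2*x*y - 2*y**2 + y + 1, f_y(x, y) = x**2 - 4*x*y + x - 6*y**2 - 2*y.
  f_x(P) = -20, f_y(P) = -18 (gradient nonzero, so P is smooth).
Step 3: tangent line at P: -20·(x − 2) + -18·(y − -3) = 0.
Expanding: -20*x - 18*y - 14 = 0.


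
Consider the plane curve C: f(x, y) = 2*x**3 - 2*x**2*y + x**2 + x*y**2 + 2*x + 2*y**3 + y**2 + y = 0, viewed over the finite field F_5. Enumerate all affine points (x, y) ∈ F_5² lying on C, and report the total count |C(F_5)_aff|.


Affine F_5-points: {(0, 0), (1, 0)}; count = 2.

For each of the 25 pairs (x, y) ∈ F_5², evaluate f(x, y) mod 5. Record the zeros.
  x = 0: [0↦0, 1↦4, 2↦2, 3↦1, 4↦3]  zeros at y ∈ {0}
  x = 1: [0↦0, 1↦3, 2↦2, 3↦4, 4↦1]  zeros at y ∈ {0}
  x = 2: [0↦4, 1↦2, 2↦3, 3↦4, 4↦2]  zeros at y ∈ ∅
  x = 3: [0↦4, 1↦3, 2↦2, 3↦3, 4↦3]  zeros at y ∈ ∅
  x = 4: [0↦2, 1↦3, 2↦1, 3↦3, 4↦1]  zeros at y ∈ ∅
Collecting zeros: affine points = {(0, 0), (1, 0)}.
Total count |C(F_5)_aff| = 2.


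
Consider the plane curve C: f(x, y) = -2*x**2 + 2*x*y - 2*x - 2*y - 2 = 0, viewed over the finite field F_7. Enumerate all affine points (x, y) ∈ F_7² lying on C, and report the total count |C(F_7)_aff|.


Affine F_7-points: {(0, 6), (2, 0), (3, 3), (4, 0), (5, 6), (6, 3)}; count = 6.

For each of the 49 pairs (x, y) ∈ F_7², evaluate f(x, y) mod 7. Record the zeros.
  x = 0: [0↦5, 1↦3, 2↦1, 3↦6, 4↦4, 5↦2, 6↦0]  zeros at y ∈ {6}
  x = 1: [0↦1, 1↦1, 2↦1, 3↦1, 4↦1, 5↦1, 6↦1]  zeros at y ∈ ∅
  x = 2: [0↦0, 1↦2, 2↦4, 3↦6, 4↦1, 5↦3, 6↦5]  zeros at y ∈ {0}
  x = 3: [0↦2, 1↦6, 2↦3, 3↦0, 4↦4, 5↦1, 6↦5]  zeros at y ∈ {3}
  x = 4: [0↦0, 1↦6, 2↦5, 3↦4, 4↦3, 5↦2, 6↦1]  zeros at y ∈ {0}
  x = 5: [0↦1, 1↦2, 2↦3, 3↦4, 4↦5, 5↦6, 6↦0]  zeros at y ∈ {6}
  x = 6: [0↦5, 1↦1, 2↦4, 3↦0, 4↦3, 5↦6, 6↦2]  zeros at y ∈ {3}
Collecting zeros: affine points = {(0, 6), (2, 0), (3, 3), (4, 0), (5, 6), (6, 3)}.
Total count |C(F_7)_aff| = 6.


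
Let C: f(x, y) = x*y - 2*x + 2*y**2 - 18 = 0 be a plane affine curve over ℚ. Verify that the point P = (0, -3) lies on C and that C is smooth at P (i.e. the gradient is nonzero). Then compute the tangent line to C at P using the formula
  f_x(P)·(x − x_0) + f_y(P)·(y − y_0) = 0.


Tangent line at P: -5*x - 12*y - 36 = 0.

Step 1: f(0, -3) = 0, so P lies on C.
Step 2: partial derivatives
  f_x(x, y) = y - 2, f_y(x, y) = x + 4*y.
  f_x(P) = -5, f_y(P) = -12 (gradient nonzero, so P is smooth).
Step 3: tangent line at P: -5·(x − 0) + -12·(y − -3) = 0.
Expanding: -5*x - 12*y - 36 = 0.


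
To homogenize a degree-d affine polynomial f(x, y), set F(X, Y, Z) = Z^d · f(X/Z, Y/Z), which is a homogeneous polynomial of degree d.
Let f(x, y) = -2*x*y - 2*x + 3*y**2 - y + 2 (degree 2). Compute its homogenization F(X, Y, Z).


F(X, Y, Z) = -2*X*Y - 2*X*Z + 3*Y**2 - Y*Z + 2*Z**2

deg(f) = 2.
Substitute x = X/Z, y = Y/Z into f, then multiply by Z^2.
  monomial -2·x^1·y^1 ↦ -2·X^1·Y^1·Z^0.
  monomial -2·x^1·y^0 ↦ -2·X^1·Y^0·Z^1.
  monomial 3·x^0·y^2 ↦ 3·X^0·Y^2·Z^0.
  monomial -1·x^0·y^1 ↦ -1·X^0·Y^1·Z^1.
  monomial 2·x^0·y^0 ↦ 2·X^0·Y^0·Z^2.
Collecting: F(X, Y, Z) = -2*X*Y - 2*X*Z + 3*Y**2 - Y*Z + 2*Z**2.


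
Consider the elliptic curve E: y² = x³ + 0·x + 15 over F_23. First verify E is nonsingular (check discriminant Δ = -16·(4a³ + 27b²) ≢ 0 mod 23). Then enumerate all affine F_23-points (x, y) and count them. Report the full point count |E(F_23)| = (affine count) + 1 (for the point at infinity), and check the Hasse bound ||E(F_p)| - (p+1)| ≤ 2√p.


Affine points = {(1, 4), (1, 19), (2, 0), (5, 5), (5, 18), (6, 1), (6, 22), (7, 6), (7, 17), (9, 10), (9, 13), (10, 7), (10, 16), (11, 9), (11, 14), (12, 8), (12, 15), (13, 2), (13, 21), (15, 3), (15, 20), (17, 11), (17, 12)}; affine count = 23; |E(F_23)| = 24.

Discriminant check: Δ ∝ 4a³ + 27b² = 4·0³ + 27·15² = 4·0 + 27·225 ≡ 3 (mod 23). Nonzero ⇒ E is nonsingular.
For each x ∈ F_23, compute rhs = x³ + 0·x + 15 mod 23, then count y ∈ F_23 with y² ≡ rhs.
  x = 0: rhs = 15, matching y values: none (0 points).
  x = 1: rhs = 16, matching y values: 4, 19 (2 points).
  x = 2: rhs = 0, matching y values: 0 (1 points).
  x = 3: rhs = 19, matching y values: none (0 points).
  x = 4: rhs = 10, matching y values: none (0 points).
  x = 5: rhs = 2, matching y values: 5, 18 (2 points).
  x = 6: rhs = 1, matching y values: 1, 22 (2 points).
  x = 7: rhs = 13, matching y values: 6, 17 (2 points).
  x = 8: rhs = 21, matching y values: none (0 points).
  x = 9: rhs = 8, matching y values: 10, 13 (2 points).
  x = 10: rhs = 3, matching y values: 7, 16 (2 points).
  x = 11: rhs = 12, matching y values: 9, 14 (2 points).
  x = 12: rhs = 18, matching y values: 8, 15 (2 points).
  x = 13: rhs = 4, matching y values: 2, 21 (2 points).
  x = 14: rhs = 22, matching y values: none (0 points).
  x = 15: rhs = 9, matching y values: 3, 20 (2 points).
  x = 16: rhs = 17, matching y values: none (0 points).
  x = 17: rhs = 6, matching y values: 11, 12 (2 points).
  x = 18: rhs = 5, matching y values: none (0 points).
  x = 19: rhs = 20, matching y values: none (0 points).
  x = 20: rhs = 11, matching y values: none (0 points).
  x = 21: rhs = 7, matching y values: none (0 points).
  x = 22: rhs = 14, matching y values: none (0 points).
Total affine count: 23.
Full point count |E(F_23)| = 23 + 1 = 24.
Hasse bound: |24 − (23+1)| = |0| = 0 ≤ 2√23 ≈ 9.5917 ✓.


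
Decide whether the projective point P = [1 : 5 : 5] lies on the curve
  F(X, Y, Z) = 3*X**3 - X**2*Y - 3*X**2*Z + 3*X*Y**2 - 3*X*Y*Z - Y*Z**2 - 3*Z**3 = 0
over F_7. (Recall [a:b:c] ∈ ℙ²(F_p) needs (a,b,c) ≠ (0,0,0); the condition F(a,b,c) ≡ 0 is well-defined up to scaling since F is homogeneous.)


F(1,5,5) ≡ 1 (mod 7); P is NOT on the curve.

Evaluate F(1, 5, 5) term-by-term (mod 7).
  3*X**3 ↦ 3·1·1·1 = 3
  -X**2*Y ↦ -1·1·5·1 = -5
  -3*X**2*Z ↦ -3·1·1·5 = -15
  3*X*Y**2 ↦ 3·1·25·1 = 75
  -3*X*Y*Z ↦ -3·1·5·5 = -75
  -Y*Z**2 ↦ -1·1·5·25 = -125
  -3*Z**3 ↦ -3·1·1·125 = -375
Sum: F(1, 5, 5) = (3) + (-5) + (-15) + (75) + (-75) + (-125) + (-375) = -517.
Reducing mod 7: -517 ≡ 1 (mod 7).
Since F(a, b, c) ≡ 1 ≠ 0 (mod 7), P does NOT lie on the curve.


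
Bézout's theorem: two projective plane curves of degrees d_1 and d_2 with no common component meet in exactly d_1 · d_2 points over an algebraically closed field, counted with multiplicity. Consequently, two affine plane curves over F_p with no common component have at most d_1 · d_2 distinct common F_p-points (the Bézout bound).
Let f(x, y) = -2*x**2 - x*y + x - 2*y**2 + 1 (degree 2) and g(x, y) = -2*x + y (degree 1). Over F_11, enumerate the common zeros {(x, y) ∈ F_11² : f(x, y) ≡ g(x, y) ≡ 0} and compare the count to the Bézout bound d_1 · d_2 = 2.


Common zeros: {(4, 8), (8, 5)}; count = 2; Bézout bound = 2.

deg(f) = 2, deg(g) = 1, so Bézout bound = 2.
Scan x ∈ F_11. For each x, list the y ∈ F_11 with f(x, y) ≡ 0 and those with g(x, y) ≡ 0 (mod 11); the common zeros in that column are the intersection.
  x = 0: f ≡ 0 at y ∈ ∅; g ≡ 0 at y ∈ {0}; common: ∅.
  x = 1: f ≡ 0 at y ∈ {0, 5}; g ≡ 0 at y ∈ {2}; common: ∅.
  x = 2: f ≡ 0 at y ∈ ∅; g ≡ 0 at y ∈ {4}; common: ∅.
  x = 3: f ≡ 0 at y ∈ ∅; g ≡ 0 at y ∈ {6}; common: ∅.
  x = 4: f ≡ 0 at y ∈ {1, 8}; g ≡ 0 at y ∈ {8}; common: {8}.
  x = 5: f ≡ 0 at y ∈ {0, 3}; g ≡ 0 at y ∈ {10}; common: ∅.
  x = 6: f ≡ 0 at y ∈ {4}; g ≡ 0 at y ∈ {1}; common: ∅.
  x = 7: f ≡ 0 at y ∈ {1}; g ≡ 0 at y ∈ {3}; common: ∅.
  x = 8: f ≡ 0 at y ∈ {2, 5}; g ≡ 0 at y ∈ {5}; common: {5}.
  x = 9: f ≡ 0 at y ∈ {4, 8}; g ≡ 0 at y ∈ {7}; common: ∅.
  x = 10: f ≡ 0 at y ∈ ∅; g ≡ 0 at y ∈ {9}; common: ∅.
Collecting: common zeros = {(4, 8), (8, 5)}, so the count is 2.
Comparison with the Bézout bound: 2 ≤ 2 = deg(f)·deg(g), as expected for curves with no common component (the bound is attained).


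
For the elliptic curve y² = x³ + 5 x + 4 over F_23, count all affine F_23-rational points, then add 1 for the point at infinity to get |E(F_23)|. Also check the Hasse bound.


Affine points = {(0, 2), (0, 21), (3, 0), (5, 4), (5, 19), (8, 2), (8, 21), (13, 9), (13, 14), (14, 9), (14, 14), (15, 2), (15, 21), (19, 9), (19, 14), (20, 10), (20, 13), (21, 3), (21, 20)}; affine count = 19; |E(F_23)| = 20.

Discriminant check: Δ ∝ 4a³ + 27b² = 4·5³ + 27·4² = 4·125 + 27·16 ≡ 12 (mod 23). Nonzero ⇒ E is nonsingular.
For each x ∈ F_23, compute rhs = x³ + 5·x + 4 mod 23, then count y ∈ F_23 with y² ≡ rhs.
  x = 0: rhs = 4, matching y values: 2, 21 (2 points).
  x = 1: rhs = 10, matching y values: none (0 points).
  x = 2: rhs = 22, matching y values: none (0 points).
  x = 3: rhs = 0, matching y values: 0 (1 points).
  x = 4: rhs = 19, matching y values: none (0 points).
  x = 5: rhs = 16, matching y values: 4, 19 (2 points).
  x = 6: rhs = 20, matching y values: none (0 points).
  x = 7: rhs = 14, matching y values: none (0 points).
  x = 8: rhs = 4, matching y values: 2, 21 (2 points).
  x = 9: rhs = 19, matching y values: none (0 points).
  x = 10: rhs = 19, matching y values: none (0 points).
  x = 11: rhs = 10, matching y values: none (0 points).
  x = 12: rhs = 21, matching y values: none (0 points).
  x = 13: rhs = 12, matching y values: 9, 14 (2 points).
  x = 14: rhs = 12, matching y values: 9, 14 (2 points).
  x = 15: rhs = 4, matching y values: 2, 21 (2 points).
  x = 16: rhs = 17, matching y values: none (0 points).
  x = 17: rhs = 11, matching y values: none (0 points).
  x = 18: rhs = 15, matching y values: none (0 points).
  x = 19: rhs = 12, matching y values: 9, 14 (2 points).
  x = 20: rhs = 8, matching y values: 10, 13 (2 points).
  x = 21: rhs = 9, matching y values: 3, 20 (2 points).
  x = 22: rhs = 21, matching y values: none (0 points).
Total affine count: 19.
Full point count |E(F_23)| = 19 + 1 = 20.
Hasse bound: |20 − (23+1)| = |-4| = 4 ≤ 2√23 ≈ 9.5917 ✓.


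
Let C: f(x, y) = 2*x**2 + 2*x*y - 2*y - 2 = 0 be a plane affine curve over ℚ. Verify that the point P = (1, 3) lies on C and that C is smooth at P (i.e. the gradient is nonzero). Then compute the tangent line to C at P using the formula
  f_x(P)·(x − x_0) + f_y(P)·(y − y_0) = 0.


Tangent line at P: 10*x - 10 = 0.

Step 1: f(1, 3) = 0, so P lies on C.
Step 2: partial derivatives
  f_x(x, y) = 4*x + 2*y, f_y(x, y) = 2*x - 2.
  f_x(P) = 10, f_y(P) = 0 (gradient nonzero, so P is smooth).
Step 3: tangent line at P: 10·(x − 1) + 0·(y − 3) = 0.
Expanding: 10*x - 10 = 0.


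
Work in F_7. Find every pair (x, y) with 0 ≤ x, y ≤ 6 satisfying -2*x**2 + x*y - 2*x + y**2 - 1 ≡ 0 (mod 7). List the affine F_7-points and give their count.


Affine F_7-points: {(0, 1), (0, 6), (1, 3), (2, 6), (3, 1), (3, 3)}; count = 6.

For each of the 49 pairs (x, y) ∈ F_7², evaluate f(x, y) mod 7. Record the zeros.
  x = 0: [0↦6, 1↦0, 2↦3, 3↦1, 4↦1, 5↦3, 6↦0]  zeros at y ∈ {1, 6}
  x = 1: [0↦2, 1↦4, 2↦1, 3↦0, 4↦1, 5↦4, 6↦2]  zeros at y ∈ {3}
  x = 2: [0↦1, 1↦4, 2↦2, 3↦2, 4↦4, 5↦1, 6↦0]  zeros at y ∈ {6}
  x = 3: [0↦3, 1↦0, 2↦6, 3↦0, 4↦3, 5↦1, 6↦1]  zeros at y ∈ {1, 3}
  x = 4: [0↦1, 1↦6, 2↦6, 3↦1, 4↦5, 5↦4, 6↦5]  zeros at y ∈ ∅
  x = 5: [0↦2, 1↦1, 2↦2, 3↦5, 4↦3, 5↦3, 6↦5]  zeros at y ∈ ∅
  x = 6: [0↦6, 1↦6, 2↦1, 3↦5, 4↦4, 5↦5, 6↦1]  zeros at y ∈ ∅
Collecting zeros: affine points = {(0, 1), (0, 6), (1, 3), (2, 6), (3, 1), (3, 3)}.
Total count |C(F_7)_aff| = 6.


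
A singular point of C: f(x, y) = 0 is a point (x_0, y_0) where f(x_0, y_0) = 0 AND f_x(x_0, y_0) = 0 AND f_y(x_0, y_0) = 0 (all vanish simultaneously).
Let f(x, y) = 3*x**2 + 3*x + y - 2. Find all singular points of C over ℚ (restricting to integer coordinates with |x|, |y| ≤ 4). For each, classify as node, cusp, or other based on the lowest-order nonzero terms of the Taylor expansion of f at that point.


No singular points in the scanned grid; C is smooth there.

Compute partial derivatives:
  f_x = 6*x + 3.
  f_y = 1.
f_y = 1 is a nonzero constant, so f_y never vanishes: no point (x, y) can satisfy f = f_x = f_y = 0. In particular no (x, y) ∈ {−4, ..., 4}² is singular; the curve is smooth.


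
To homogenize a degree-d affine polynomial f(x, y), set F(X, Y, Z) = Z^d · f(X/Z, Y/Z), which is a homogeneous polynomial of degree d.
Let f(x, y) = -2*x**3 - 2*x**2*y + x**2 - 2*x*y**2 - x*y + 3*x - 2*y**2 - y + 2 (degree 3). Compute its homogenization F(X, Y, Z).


F(X, Y, Z) = -2*X**3 - 2*X**2*Y + X**2*Z - 2*X*Y**2 - X*Y*Z + 3*X*Z**2 - 2*Y**2*Z - Y*Z**2 + 2*Z**3

deg(f) = 3.
Substitute x = X/Z, y = Y/Z into f, then multiply by Z^3.
  monomial -2·x^3·y^0 ↦ -2·X^3·Y^0·Z^0.
  monomial -2·x^2·y^1 ↦ -2·X^2·Y^1·Z^0.
  monomial 1·x^2·y^0 ↦ 1·X^2·Y^0·Z^1.
  monomial -2·x^1·y^2 ↦ -2·X^1·Y^2·Z^0.
  monomial -1·x^1·y^1 ↦ -1·X^1·Y^1·Z^1.
  monomial 3·x^1·y^0 ↦ 3·X^1·Y^0·Z^2.
  monomial -2·x^0·y^2 ↦ -2·X^0·Y^2·Z^1.
  monomial -1·x^0·y^1 ↦ -1·X^0·Y^1·Z^2.
  monomial 2·x^0·y^0 ↦ 2·X^0·Y^0·Z^3.
Collecting: F(X, Y, Z) = -2*X**3 - 2*X**2*Y + X**2*Z - 2*X*Y**2 - X*Y*Z + 3*X*Z**2 - 2*Y**2*Z - Y*Z**2 + 2*Z**3.


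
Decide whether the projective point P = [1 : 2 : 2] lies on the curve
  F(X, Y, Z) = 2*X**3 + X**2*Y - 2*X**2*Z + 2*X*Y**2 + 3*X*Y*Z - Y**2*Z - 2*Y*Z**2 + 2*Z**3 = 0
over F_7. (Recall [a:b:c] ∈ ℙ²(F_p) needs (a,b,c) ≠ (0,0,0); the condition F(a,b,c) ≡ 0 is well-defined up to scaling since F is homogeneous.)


F(1,2,2) ≡ 5 (mod 7); P is NOT on the curve.

Evaluate F(1, 2, 2) term-by-term (mod 7).
  2*X**3 ↦ 2·1·1·1 = 2
  X**2*Y ↦ 1·1·2·1 = 2
  -2*X**2*Z ↦ -2·1·1·2 = -4
  2*X*Y**2 ↦ 2·1·4·1 = 8
  3*X*Y*Z ↦ 3·1·2·2 = 12
  -Y**2*Z ↦ -1·1·4·2 = -8
  -2*Y*Z**2 ↦ -2·1·2·4 = -16
  2*Z**3 ↦ 2·1·1·8 = 16
Sum: F(1, 2, 2) = (2) + (2) + (-4) + (8) + (12) + (-8) + (-16) + (16) = 12.
Reducing mod 7: 12 ≡ 5 (mod 7).
Since F(a, b, c) ≡ 5 ≠ 0 (mod 7), P does NOT lie on the curve.


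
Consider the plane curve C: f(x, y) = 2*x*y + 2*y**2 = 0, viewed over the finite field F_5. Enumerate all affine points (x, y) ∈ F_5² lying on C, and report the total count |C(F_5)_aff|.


Affine F_5-points: {(0, 0), (1, 0), (1, 4), (2, 0), (2, 3), (3, 0), (3, 2), (4, 0), (4, 1)}; count = 9.

For each of the 25 pairs (x, y) ∈ F_5², evaluate f(x, y) mod 5. Record the zeros.
  x = 0: [0↦0, 1↦2, 2↦3, 3↦3, 4↦2]  zeros at y ∈ {0}
  x = 1: [0↦0, 1↦4, 2↦2, 3↦4, 4↦0]  zeros at y ∈ {0, 4}
  x = 2: [0↦0, 1↦1, 2↦1, 3↦0, 4↦3]  zeros at y ∈ {0, 3}
  x = 3: [0↦0, 1↦3, 2↦0, 3↦1, 4↦1]  zeros at y ∈ {0, 2}
  x = 4: [0↦0, 1↦0, 2↦4, 3↦2, 4↦4]  zeros at y ∈ {0, 1}
Collecting zeros: affine points = {(0, 0), (1, 0), (1, 4), (2, 0), (2, 3), (3, 0), (3, 2), (4, 0), (4, 1)}.
Total count |C(F_5)_aff| = 9.


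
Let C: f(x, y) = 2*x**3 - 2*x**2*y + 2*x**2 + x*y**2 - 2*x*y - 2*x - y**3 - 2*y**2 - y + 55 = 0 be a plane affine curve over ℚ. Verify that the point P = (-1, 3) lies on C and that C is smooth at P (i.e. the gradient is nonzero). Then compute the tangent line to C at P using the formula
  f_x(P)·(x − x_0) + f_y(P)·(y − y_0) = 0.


Tangent line at P: 15*x - 46*y + 153 = 0.

Step 1: f(-1, 3) = 0, so P lies on C.
Step 2: partial derivatives
  f_x(x, y) = 6*x**2 - 4*x*y + 4*x + y**2 - 2*y - 2, f_y(x, y) = -2*x**2 + 2*x*y - 2*x - 3*y**2 - 4*y - 1.
  f_x(P) = 15, f_y(P) = -46 (gradient nonzero, so P is smooth).
Step 3: tangent line at P: 15·(x − -1) + -46·(y − 3) = 0.
Expanding: 15*x - 46*y + 153 = 0.


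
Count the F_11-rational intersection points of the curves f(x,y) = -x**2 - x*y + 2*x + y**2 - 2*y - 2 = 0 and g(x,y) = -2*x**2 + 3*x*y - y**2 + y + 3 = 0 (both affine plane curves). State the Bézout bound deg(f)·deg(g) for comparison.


Common zeros: {(8, 8)}; count = 1; Bézout bound = 4.

deg(f) = 2, deg(g) = 2, so Bézout bound = 4.
Scan x ∈ F_11. For each x, list the y ∈ F_11 with f(x, y) ≡ 0 and those with g(x, y) ≡ 0 (mod 11); the common zeros in that column are the intersection.
  x = 0: f ≡ 0 at y ∈ {6, 7}; g ≡ 0 at y ∈ ∅; common: ∅.
  x = 1: f ≡ 0 at y ∈ ∅; g ≡ 0 at y ∈ {6, 9}; common: ∅.
  x = 2: f ≡ 0 at y ∈ ∅; g ≡ 0 at y ∈ ∅; common: ∅.
  x = 3: f ≡ 0 at y ∈ {2, 3}; g ≡ 0 at y ∈ ∅; common: ∅.
  x = 4: f ≡ 0 at y ∈ ∅; g ≡ 0 at y ∈ {5, 8}; common: ∅.
  x = 5: f ≡ 0 at y ∈ ∅; g ≡ 0 at y ∈ ∅; common: ∅.
  x = 6: f ≡ 0 at y ∈ {1, 7}; g ≡ 0 at y ∈ ∅; common: ∅.
  x = 7: f ≡ 0 at y ∈ {3, 6}; g ≡ 0 at y ∈ {2, 9}; common: ∅.
  x = 8: f ≡ 0 at y ∈ {2, 8}; g ≡ 0 at y ∈ {6, 8}; common: {8}.
  x = 9: f ≡ 0 at y ∈ ∅; g ≡ 0 at y ∈ {1, 5}; common: ∅.
  x = 10: f ≡ 0 at y ∈ ∅; g ≡ 0 at y ∈ ∅; common: ∅.
Collecting: common zeros = {(8, 8)}, so the count is 1.
Comparison with the Bézout bound: 1 ≤ 4 = deg(f)·deg(g), as expected for curves with no common component (the affine F_11-count falls short of the bound because intersections may lie at infinity, over extension fields, or carry multiplicity).


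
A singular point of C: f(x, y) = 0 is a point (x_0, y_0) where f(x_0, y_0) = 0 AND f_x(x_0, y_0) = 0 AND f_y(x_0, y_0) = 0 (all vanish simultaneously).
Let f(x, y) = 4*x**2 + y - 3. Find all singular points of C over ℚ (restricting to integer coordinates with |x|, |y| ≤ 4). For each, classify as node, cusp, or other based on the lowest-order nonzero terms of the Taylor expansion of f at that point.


No singular points in the scanned grid; C is smooth there.

Compute partial derivatives:
  f_x = 8*x.
  f_y = 1.
f_y = 1 is a nonzero constant, so f_y never vanishes: no point (x, y) can satisfy f = f_x = f_y = 0. In particular no (x, y) ∈ {−4, ..., 4}² is singular; the curve is smooth.


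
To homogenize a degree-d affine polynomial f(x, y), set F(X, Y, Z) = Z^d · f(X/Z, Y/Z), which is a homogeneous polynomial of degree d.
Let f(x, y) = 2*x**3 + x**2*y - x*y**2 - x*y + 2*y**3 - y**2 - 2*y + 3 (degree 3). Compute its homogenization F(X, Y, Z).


F(X, Y, Z) = 2*X**3 + X**2*Y - X*Y**2 - X*Y*Z + 2*Y**3 - Y**2*Z - 2*Y*Z**2 + 3*Z**3

deg(f) = 3.
Substitute x = X/Z, y = Y/Z into f, then multiply by Z^3.
  monomial 2·x^3·y^0 ↦ 2·X^3·Y^0·Z^0.
  monomial 1·x^2·y^1 ↦ 1·X^2·Y^1·Z^0.
  monomial -1·x^1·y^2 ↦ -1·X^1·Y^2·Z^0.
  monomial -1·x^1·y^1 ↦ -1·X^1·Y^1·Z^1.
  monomial 2·x^0·y^3 ↦ 2·X^0·Y^3·Z^0.
  monomial -1·x^0·y^2 ↦ -1·X^0·Y^2·Z^1.
  monomial -2·x^0·y^1 ↦ -2·X^0·Y^1·Z^2.
  monomial 3·x^0·y^0 ↦ 3·X^0·Y^0·Z^3.
Collecting: F(X, Y, Z) = 2*X**3 + X**2*Y - X*Y**2 - X*Y*Z + 2*Y**3 - Y**2*Z - 2*Y*Z**2 + 3*Z**3.
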